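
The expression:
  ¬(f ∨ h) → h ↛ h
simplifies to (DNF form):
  f ∨ h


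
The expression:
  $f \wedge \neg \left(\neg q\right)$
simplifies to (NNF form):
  $f \wedge q$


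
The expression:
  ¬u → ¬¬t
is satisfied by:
  {t: True, u: True}
  {t: True, u: False}
  {u: True, t: False}


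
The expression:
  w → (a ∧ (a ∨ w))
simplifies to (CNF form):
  a ∨ ¬w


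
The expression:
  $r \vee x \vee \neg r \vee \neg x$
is always true.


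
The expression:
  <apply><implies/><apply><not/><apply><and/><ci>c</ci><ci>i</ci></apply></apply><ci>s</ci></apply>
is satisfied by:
  {i: True, s: True, c: True}
  {i: True, s: True, c: False}
  {s: True, c: True, i: False}
  {s: True, c: False, i: False}
  {i: True, c: True, s: False}


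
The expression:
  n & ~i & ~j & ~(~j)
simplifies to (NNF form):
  False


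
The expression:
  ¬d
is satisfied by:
  {d: False}


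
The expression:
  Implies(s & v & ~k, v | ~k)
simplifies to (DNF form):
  True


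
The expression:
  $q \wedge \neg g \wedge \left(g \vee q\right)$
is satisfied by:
  {q: True, g: False}


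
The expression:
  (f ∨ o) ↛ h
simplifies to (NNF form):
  ¬h ∧ (f ∨ o)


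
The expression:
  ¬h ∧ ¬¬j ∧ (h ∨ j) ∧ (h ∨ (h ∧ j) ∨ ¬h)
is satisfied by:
  {j: True, h: False}


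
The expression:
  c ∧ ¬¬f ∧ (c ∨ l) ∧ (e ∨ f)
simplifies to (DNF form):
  c ∧ f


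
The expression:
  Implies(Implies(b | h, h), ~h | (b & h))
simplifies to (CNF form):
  b | ~h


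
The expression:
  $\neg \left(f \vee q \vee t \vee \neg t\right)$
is never true.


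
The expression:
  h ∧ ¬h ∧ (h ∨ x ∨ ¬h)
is never true.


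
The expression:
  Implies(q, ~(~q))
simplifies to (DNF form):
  True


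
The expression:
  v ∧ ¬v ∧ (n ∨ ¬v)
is never true.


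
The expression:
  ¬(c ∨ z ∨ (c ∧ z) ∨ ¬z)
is never true.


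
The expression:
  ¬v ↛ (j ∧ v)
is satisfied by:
  {v: False}


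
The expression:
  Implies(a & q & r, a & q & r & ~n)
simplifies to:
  ~a | ~n | ~q | ~r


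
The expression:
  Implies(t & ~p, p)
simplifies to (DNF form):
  p | ~t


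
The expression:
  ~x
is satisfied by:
  {x: False}


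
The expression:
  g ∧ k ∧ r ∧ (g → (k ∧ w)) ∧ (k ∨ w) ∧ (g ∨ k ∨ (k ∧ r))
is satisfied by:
  {r: True, w: True, g: True, k: True}


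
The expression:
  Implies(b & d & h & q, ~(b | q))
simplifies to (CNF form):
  ~b | ~d | ~h | ~q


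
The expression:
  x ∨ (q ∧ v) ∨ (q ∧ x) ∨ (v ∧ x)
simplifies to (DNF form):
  x ∨ (q ∧ v)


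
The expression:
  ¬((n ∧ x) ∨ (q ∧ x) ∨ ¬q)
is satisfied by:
  {q: True, x: False}


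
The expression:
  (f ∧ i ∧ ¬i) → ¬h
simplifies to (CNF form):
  True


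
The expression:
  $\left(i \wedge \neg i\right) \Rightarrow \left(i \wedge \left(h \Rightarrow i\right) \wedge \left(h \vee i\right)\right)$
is always true.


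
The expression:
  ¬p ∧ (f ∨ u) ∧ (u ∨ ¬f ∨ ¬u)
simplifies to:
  ¬p ∧ (f ∨ u)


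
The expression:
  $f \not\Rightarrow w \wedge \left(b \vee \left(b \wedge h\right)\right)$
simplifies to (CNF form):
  $b \wedge f \wedge \neg w$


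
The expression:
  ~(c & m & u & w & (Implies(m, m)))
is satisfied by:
  {w: False, m: False, u: False, c: False}
  {c: True, w: False, m: False, u: False}
  {u: True, w: False, m: False, c: False}
  {c: True, u: True, w: False, m: False}
  {m: True, c: False, w: False, u: False}
  {c: True, m: True, w: False, u: False}
  {u: True, m: True, c: False, w: False}
  {c: True, u: True, m: True, w: False}
  {w: True, u: False, m: False, c: False}
  {c: True, w: True, u: False, m: False}
  {u: True, w: True, c: False, m: False}
  {c: True, u: True, w: True, m: False}
  {m: True, w: True, u: False, c: False}
  {c: True, m: True, w: True, u: False}
  {u: True, m: True, w: True, c: False}


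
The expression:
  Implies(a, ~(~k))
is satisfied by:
  {k: True, a: False}
  {a: False, k: False}
  {a: True, k: True}


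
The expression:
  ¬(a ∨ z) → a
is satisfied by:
  {a: True, z: True}
  {a: True, z: False}
  {z: True, a: False}


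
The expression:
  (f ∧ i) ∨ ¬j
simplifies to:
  (f ∧ i) ∨ ¬j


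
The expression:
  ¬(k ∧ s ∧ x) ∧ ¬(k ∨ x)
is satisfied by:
  {x: False, k: False}


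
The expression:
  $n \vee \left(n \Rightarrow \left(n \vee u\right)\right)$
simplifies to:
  $\text{True}$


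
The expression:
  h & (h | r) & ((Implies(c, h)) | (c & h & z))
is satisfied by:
  {h: True}


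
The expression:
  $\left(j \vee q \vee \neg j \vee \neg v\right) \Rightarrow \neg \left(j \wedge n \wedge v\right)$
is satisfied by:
  {v: False, n: False, j: False}
  {j: True, v: False, n: False}
  {n: True, v: False, j: False}
  {j: True, n: True, v: False}
  {v: True, j: False, n: False}
  {j: True, v: True, n: False}
  {n: True, v: True, j: False}


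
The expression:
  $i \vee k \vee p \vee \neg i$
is always true.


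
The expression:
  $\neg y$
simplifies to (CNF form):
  $\neg y$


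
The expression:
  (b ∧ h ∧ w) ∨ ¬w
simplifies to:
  (b ∧ h) ∨ ¬w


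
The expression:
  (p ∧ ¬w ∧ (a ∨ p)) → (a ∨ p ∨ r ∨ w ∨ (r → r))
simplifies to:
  True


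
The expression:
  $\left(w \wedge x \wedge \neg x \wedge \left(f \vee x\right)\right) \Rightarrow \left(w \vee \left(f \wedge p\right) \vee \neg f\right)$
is always true.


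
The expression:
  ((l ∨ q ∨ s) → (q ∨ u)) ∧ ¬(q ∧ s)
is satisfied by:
  {u: True, l: False, q: False, s: False}
  {u: False, l: False, q: False, s: False}
  {u: True, q: True, l: False, s: False}
  {q: True, u: False, l: False, s: False}
  {u: True, l: True, q: False, s: False}
  {u: True, q: True, l: True, s: False}
  {q: True, l: True, u: False, s: False}
  {s: True, u: True, l: False, q: False}
  {s: True, u: True, l: True, q: False}


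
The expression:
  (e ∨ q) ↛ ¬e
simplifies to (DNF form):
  e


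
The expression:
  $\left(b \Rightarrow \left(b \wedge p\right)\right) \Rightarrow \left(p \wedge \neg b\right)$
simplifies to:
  $\left(b \wedge \neg p\right) \vee \left(p \wedge \neg b\right)$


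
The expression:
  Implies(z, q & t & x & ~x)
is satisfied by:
  {z: False}


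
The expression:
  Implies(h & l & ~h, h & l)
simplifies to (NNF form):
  True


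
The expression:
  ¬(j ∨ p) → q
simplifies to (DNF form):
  j ∨ p ∨ q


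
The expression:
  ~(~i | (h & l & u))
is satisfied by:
  {i: True, l: False, u: False, h: False}
  {h: True, i: True, l: False, u: False}
  {u: True, i: True, l: False, h: False}
  {h: True, u: True, i: True, l: False}
  {l: True, i: True, h: False, u: False}
  {h: True, l: True, i: True, u: False}
  {u: True, l: True, i: True, h: False}


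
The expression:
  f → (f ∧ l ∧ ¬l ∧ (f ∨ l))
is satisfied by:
  {f: False}


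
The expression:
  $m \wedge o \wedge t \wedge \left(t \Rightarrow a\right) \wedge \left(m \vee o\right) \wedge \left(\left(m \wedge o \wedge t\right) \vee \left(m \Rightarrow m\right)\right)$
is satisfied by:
  {t: True, m: True, a: True, o: True}


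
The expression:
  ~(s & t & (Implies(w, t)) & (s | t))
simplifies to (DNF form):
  ~s | ~t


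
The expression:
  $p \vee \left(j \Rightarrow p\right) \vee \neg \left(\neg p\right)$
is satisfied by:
  {p: True, j: False}
  {j: False, p: False}
  {j: True, p: True}


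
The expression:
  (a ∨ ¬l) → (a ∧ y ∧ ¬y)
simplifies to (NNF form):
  l ∧ ¬a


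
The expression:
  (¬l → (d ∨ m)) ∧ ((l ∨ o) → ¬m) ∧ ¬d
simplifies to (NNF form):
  ¬d ∧ (l ∨ m) ∧ (l ∨ ¬o) ∧ (¬l ∨ ¬m)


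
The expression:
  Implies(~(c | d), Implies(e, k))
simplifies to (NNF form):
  c | d | k | ~e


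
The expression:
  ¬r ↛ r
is always true.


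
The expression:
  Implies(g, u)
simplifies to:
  u | ~g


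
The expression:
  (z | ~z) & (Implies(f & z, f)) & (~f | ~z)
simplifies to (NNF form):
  ~f | ~z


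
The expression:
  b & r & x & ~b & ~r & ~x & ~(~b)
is never true.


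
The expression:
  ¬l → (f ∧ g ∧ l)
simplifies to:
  l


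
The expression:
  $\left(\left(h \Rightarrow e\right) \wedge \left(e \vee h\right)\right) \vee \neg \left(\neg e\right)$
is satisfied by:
  {e: True}


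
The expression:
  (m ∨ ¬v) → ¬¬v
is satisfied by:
  {v: True}


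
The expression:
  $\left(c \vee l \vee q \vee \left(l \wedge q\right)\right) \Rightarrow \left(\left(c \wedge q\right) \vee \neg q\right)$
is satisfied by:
  {c: True, q: False}
  {q: False, c: False}
  {q: True, c: True}


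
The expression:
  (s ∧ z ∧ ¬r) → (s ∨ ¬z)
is always true.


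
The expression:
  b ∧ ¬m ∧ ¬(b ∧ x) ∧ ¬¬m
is never true.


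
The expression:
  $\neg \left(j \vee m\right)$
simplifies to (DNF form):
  $\neg j \wedge \neg m$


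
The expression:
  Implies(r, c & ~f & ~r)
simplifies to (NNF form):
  ~r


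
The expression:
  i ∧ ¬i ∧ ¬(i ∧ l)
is never true.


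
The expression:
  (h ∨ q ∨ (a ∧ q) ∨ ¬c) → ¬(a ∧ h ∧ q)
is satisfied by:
  {h: False, q: False, a: False}
  {a: True, h: False, q: False}
  {q: True, h: False, a: False}
  {a: True, q: True, h: False}
  {h: True, a: False, q: False}
  {a: True, h: True, q: False}
  {q: True, h: True, a: False}


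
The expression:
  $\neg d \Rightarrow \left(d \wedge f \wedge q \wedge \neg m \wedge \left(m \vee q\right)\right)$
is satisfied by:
  {d: True}


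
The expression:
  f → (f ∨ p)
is always true.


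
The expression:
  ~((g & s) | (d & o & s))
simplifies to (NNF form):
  ~s | (~d & ~g) | (~g & ~o)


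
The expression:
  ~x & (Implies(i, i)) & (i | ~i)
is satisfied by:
  {x: False}


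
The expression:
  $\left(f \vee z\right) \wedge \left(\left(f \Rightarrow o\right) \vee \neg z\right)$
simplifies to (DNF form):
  $\left(f \wedge \neg z\right) \vee \left(o \wedge z\right) \vee \left(z \wedge \neg f\right)$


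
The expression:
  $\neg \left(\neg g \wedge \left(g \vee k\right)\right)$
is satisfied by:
  {g: True, k: False}
  {k: False, g: False}
  {k: True, g: True}


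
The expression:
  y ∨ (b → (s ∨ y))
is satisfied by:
  {y: True, s: True, b: False}
  {y: True, s: False, b: False}
  {s: True, y: False, b: False}
  {y: False, s: False, b: False}
  {y: True, b: True, s: True}
  {y: True, b: True, s: False}
  {b: True, s: True, y: False}


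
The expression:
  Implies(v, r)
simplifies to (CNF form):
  r | ~v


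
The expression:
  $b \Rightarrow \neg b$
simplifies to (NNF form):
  $\neg b$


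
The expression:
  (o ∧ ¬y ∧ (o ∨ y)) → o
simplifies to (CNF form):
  True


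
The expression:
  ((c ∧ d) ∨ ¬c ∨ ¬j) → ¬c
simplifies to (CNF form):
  (j ∨ ¬c) ∧ (¬c ∨ ¬d)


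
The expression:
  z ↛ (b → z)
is never true.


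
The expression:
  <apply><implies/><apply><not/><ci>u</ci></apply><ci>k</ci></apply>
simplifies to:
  <apply><or/><ci>k</ci><ci>u</ci></apply>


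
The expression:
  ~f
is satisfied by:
  {f: False}


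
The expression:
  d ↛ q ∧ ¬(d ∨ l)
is never true.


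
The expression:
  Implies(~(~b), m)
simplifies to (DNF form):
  m | ~b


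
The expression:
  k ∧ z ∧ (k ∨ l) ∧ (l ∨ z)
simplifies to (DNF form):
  k ∧ z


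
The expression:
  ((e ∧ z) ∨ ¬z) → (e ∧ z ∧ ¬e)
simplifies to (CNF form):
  z ∧ ¬e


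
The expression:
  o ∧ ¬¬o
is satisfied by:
  {o: True}


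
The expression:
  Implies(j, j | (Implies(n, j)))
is always true.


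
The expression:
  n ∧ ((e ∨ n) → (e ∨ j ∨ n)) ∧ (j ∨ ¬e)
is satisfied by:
  {j: True, n: True, e: False}
  {n: True, e: False, j: False}
  {e: True, j: True, n: True}


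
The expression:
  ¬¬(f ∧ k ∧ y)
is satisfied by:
  {f: True, y: True, k: True}


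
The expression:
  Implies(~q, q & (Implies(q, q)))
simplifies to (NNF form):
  q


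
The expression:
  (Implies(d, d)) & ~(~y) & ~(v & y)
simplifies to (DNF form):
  y & ~v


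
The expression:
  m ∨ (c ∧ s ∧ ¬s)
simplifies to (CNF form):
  m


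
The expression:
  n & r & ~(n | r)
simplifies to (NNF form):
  False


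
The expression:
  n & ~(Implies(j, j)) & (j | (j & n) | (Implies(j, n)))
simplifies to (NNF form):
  False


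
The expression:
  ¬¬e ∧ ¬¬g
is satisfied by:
  {e: True, g: True}


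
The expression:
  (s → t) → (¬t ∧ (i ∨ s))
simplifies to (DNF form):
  (i ∧ ¬t) ∨ (s ∧ ¬t)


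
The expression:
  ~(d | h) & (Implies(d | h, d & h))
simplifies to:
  ~d & ~h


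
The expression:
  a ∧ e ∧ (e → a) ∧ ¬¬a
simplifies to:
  a ∧ e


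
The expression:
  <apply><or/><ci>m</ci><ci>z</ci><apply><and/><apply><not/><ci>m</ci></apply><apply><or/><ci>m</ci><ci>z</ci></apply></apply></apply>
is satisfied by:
  {z: True, m: True}
  {z: True, m: False}
  {m: True, z: False}


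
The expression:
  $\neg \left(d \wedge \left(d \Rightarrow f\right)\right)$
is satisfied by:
  {d: False, f: False}
  {f: True, d: False}
  {d: True, f: False}


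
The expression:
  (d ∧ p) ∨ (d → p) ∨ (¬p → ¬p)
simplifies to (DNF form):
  True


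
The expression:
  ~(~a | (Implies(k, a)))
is never true.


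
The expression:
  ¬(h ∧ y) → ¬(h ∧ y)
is always true.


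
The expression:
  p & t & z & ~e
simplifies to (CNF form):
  p & t & z & ~e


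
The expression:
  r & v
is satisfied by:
  {r: True, v: True}


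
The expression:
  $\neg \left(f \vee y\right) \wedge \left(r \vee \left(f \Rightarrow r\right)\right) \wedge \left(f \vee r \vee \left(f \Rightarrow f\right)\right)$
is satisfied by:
  {y: False, f: False}


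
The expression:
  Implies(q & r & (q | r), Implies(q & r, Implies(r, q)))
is always true.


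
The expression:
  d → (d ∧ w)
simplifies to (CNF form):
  w ∨ ¬d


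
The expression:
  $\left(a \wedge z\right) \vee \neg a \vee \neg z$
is always true.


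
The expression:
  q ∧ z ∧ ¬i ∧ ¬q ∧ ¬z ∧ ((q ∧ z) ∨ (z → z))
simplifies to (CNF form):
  False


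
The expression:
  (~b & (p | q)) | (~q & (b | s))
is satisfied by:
  {p: True, s: True, b: False, q: False}
  {p: True, s: False, b: False, q: False}
  {s: True, q: False, p: False, b: False}
  {q: True, p: True, s: True, b: False}
  {q: True, p: True, s: False, b: False}
  {q: True, s: True, p: False, b: False}
  {q: True, s: False, p: False, b: False}
  {b: True, p: True, s: True, q: False}
  {b: True, p: True, s: False, q: False}
  {b: True, s: True, p: False, q: False}
  {b: True, s: False, p: False, q: False}


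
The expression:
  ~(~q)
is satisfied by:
  {q: True}


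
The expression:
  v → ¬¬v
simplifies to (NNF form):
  True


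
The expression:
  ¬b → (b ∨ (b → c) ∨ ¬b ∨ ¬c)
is always true.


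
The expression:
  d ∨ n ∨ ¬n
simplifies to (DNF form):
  True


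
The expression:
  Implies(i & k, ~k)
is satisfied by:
  {k: False, i: False}
  {i: True, k: False}
  {k: True, i: False}


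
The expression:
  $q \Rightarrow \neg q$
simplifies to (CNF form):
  $\neg q$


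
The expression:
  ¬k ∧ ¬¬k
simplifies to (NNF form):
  False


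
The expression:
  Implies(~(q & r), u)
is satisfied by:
  {r: True, u: True, q: True}
  {r: True, u: True, q: False}
  {u: True, q: True, r: False}
  {u: True, q: False, r: False}
  {r: True, q: True, u: False}


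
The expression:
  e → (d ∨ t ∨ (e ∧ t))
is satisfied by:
  {d: True, t: True, e: False}
  {d: True, e: False, t: False}
  {t: True, e: False, d: False}
  {t: False, e: False, d: False}
  {d: True, t: True, e: True}
  {d: True, e: True, t: False}
  {t: True, e: True, d: False}


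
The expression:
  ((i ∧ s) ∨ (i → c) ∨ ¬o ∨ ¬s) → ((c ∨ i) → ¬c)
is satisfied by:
  {c: False}


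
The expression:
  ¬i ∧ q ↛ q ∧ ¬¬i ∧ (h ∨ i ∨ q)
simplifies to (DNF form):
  False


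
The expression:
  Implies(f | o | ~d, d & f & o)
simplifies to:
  d & (f | ~o) & (o | ~f)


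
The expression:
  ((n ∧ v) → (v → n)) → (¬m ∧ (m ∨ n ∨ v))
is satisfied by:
  {n: True, v: True, m: False}
  {n: True, v: False, m: False}
  {v: True, n: False, m: False}


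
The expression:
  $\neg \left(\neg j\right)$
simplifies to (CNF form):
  $j$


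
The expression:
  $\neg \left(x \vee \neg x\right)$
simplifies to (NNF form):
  $\text{False}$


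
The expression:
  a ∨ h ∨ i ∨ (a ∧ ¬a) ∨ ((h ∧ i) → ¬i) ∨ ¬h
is always true.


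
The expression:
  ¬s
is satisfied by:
  {s: False}


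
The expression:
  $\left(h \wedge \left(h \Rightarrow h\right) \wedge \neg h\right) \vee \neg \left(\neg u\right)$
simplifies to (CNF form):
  $u$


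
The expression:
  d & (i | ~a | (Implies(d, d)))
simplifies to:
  d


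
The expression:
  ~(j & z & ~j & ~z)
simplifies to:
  True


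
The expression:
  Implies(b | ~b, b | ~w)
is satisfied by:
  {b: True, w: False}
  {w: False, b: False}
  {w: True, b: True}


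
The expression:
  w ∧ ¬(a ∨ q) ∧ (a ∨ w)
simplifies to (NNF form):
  w ∧ ¬a ∧ ¬q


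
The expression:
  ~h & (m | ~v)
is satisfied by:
  {m: True, h: False, v: False}
  {h: False, v: False, m: False}
  {m: True, v: True, h: False}


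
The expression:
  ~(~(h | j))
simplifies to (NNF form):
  h | j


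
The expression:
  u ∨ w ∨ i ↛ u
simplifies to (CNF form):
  i ∨ u ∨ w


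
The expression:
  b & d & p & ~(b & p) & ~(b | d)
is never true.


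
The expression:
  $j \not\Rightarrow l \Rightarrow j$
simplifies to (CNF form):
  $\text{True}$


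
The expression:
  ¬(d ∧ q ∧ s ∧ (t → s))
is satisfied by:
  {s: False, q: False, d: False}
  {d: True, s: False, q: False}
  {q: True, s: False, d: False}
  {d: True, q: True, s: False}
  {s: True, d: False, q: False}
  {d: True, s: True, q: False}
  {q: True, s: True, d: False}


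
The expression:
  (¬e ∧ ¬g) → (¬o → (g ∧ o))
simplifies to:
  e ∨ g ∨ o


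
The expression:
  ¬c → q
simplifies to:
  c ∨ q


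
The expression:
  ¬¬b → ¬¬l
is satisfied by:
  {l: True, b: False}
  {b: False, l: False}
  {b: True, l: True}


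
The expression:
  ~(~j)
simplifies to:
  j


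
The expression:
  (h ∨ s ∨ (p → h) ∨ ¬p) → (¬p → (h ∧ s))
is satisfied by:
  {p: True, h: True, s: True}
  {p: True, h: True, s: False}
  {p: True, s: True, h: False}
  {p: True, s: False, h: False}
  {h: True, s: True, p: False}


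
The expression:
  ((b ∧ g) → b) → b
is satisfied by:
  {b: True}


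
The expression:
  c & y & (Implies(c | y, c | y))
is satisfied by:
  {c: True, y: True}


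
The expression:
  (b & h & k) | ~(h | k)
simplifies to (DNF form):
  (k & ~k) | (b & h & k) | (~h & ~k) | (b & h & ~h) | (b & k & ~k) | (h & k & ~k) | (b & ~h & ~k) | (h & ~h & ~k)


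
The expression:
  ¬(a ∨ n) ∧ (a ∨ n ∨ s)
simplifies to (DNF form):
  s ∧ ¬a ∧ ¬n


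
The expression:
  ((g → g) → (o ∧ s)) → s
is always true.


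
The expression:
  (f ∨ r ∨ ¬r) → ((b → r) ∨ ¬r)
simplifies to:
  True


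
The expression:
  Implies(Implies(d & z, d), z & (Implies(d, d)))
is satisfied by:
  {z: True}


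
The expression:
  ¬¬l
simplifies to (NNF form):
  l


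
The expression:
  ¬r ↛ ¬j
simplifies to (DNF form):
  j ∧ ¬r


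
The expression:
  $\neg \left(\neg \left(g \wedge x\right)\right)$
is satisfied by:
  {x: True, g: True}


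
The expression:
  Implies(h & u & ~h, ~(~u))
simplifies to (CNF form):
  True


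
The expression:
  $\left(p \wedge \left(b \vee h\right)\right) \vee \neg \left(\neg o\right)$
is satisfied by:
  {o: True, p: True, h: True, b: True}
  {o: True, p: True, h: True, b: False}
  {o: True, p: True, b: True, h: False}
  {o: True, p: True, b: False, h: False}
  {o: True, h: True, b: True, p: False}
  {o: True, h: True, b: False, p: False}
  {o: True, h: False, b: True, p: False}
  {o: True, h: False, b: False, p: False}
  {p: True, h: True, b: True, o: False}
  {p: True, h: True, b: False, o: False}
  {p: True, b: True, h: False, o: False}


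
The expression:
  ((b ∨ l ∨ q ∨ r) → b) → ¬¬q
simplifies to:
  q ∨ (l ∧ ¬b) ∨ (r ∧ ¬b)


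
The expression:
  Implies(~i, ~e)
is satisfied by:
  {i: True, e: False}
  {e: False, i: False}
  {e: True, i: True}


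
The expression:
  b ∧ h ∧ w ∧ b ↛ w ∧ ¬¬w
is never true.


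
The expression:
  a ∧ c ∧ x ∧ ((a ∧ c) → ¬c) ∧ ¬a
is never true.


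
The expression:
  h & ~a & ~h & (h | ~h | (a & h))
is never true.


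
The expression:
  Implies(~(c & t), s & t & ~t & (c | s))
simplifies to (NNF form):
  c & t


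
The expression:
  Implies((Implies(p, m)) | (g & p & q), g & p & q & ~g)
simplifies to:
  p & ~m & (~g | ~q)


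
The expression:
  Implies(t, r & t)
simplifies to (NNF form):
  r | ~t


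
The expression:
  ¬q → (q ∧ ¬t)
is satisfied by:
  {q: True}


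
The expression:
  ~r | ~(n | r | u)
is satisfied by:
  {r: False}


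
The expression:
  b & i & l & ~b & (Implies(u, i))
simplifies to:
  False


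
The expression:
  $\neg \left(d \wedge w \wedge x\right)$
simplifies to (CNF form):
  $\neg d \vee \neg w \vee \neg x$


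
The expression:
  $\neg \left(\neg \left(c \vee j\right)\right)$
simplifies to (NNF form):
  $c \vee j$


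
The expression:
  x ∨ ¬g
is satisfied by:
  {x: True, g: False}
  {g: False, x: False}
  {g: True, x: True}


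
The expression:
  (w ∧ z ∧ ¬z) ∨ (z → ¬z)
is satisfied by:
  {z: False}


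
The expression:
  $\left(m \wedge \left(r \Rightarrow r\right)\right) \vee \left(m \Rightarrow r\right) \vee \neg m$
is always true.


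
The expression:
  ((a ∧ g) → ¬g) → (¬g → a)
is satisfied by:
  {a: True, g: True}
  {a: True, g: False}
  {g: True, a: False}


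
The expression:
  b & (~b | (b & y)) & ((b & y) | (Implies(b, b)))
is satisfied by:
  {b: True, y: True}


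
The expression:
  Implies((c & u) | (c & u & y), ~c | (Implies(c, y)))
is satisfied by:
  {y: True, u: False, c: False}
  {u: False, c: False, y: False}
  {y: True, c: True, u: False}
  {c: True, u: False, y: False}
  {y: True, u: True, c: False}
  {u: True, y: False, c: False}
  {y: True, c: True, u: True}


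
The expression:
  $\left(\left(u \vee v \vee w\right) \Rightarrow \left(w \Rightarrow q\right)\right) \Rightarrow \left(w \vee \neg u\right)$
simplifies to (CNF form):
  $w \vee \neg u$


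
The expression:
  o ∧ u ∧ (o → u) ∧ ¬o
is never true.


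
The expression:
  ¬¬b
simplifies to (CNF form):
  b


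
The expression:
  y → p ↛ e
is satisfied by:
  {p: True, e: False, y: False}
  {e: False, y: False, p: False}
  {p: True, e: True, y: False}
  {e: True, p: False, y: False}
  {y: True, p: True, e: False}


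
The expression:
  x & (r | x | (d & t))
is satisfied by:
  {x: True}


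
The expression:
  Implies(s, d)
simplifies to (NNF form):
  d | ~s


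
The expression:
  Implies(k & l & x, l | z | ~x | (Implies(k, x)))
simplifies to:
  True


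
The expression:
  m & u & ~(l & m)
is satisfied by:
  {m: True, u: True, l: False}


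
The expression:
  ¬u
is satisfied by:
  {u: False}


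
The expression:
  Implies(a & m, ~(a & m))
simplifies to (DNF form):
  ~a | ~m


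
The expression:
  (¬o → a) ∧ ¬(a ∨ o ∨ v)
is never true.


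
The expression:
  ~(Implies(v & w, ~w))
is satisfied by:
  {w: True, v: True}


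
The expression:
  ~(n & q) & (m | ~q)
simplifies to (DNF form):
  ~q | (m & ~n)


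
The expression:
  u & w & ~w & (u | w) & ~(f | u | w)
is never true.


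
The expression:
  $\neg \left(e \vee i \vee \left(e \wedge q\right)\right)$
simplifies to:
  $\neg e \wedge \neg i$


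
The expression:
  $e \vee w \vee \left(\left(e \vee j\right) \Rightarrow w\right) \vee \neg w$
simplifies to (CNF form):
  $\text{True}$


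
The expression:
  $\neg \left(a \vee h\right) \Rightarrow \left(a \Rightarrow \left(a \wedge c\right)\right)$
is always true.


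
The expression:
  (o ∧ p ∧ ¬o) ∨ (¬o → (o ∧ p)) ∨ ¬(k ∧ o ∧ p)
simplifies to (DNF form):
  True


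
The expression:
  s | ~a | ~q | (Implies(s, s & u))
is always true.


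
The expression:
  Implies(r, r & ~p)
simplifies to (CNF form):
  ~p | ~r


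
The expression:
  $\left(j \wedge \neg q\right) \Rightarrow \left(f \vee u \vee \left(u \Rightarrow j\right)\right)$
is always true.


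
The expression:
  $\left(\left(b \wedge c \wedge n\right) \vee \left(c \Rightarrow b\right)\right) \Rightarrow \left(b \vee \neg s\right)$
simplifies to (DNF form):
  $b \vee c \vee \neg s$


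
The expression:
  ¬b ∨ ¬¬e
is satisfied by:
  {e: True, b: False}
  {b: False, e: False}
  {b: True, e: True}


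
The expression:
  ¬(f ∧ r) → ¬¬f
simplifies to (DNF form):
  f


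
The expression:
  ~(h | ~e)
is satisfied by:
  {e: True, h: False}


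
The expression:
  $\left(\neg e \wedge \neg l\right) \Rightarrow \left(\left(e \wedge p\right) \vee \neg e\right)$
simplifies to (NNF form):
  $\text{True}$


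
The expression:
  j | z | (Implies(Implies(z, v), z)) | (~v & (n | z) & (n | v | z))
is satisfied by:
  {z: True, j: True, n: True, v: False}
  {z: True, j: True, n: False, v: False}
  {z: True, v: True, j: True, n: True}
  {z: True, v: True, j: True, n: False}
  {z: True, n: True, j: False, v: False}
  {z: True, n: False, j: False, v: False}
  {z: True, v: True, n: True, j: False}
  {z: True, v: True, n: False, j: False}
  {j: True, n: True, z: False, v: False}
  {j: True, z: False, n: False, v: False}
  {v: True, j: True, n: True, z: False}
  {v: True, j: True, z: False, n: False}
  {n: True, z: False, j: False, v: False}


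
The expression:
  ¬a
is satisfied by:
  {a: False}


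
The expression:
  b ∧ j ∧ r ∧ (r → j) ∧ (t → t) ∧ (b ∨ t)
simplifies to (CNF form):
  b ∧ j ∧ r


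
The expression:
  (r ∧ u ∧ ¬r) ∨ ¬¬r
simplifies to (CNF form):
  r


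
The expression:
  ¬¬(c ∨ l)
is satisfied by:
  {c: True, l: True}
  {c: True, l: False}
  {l: True, c: False}


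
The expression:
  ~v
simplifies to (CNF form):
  ~v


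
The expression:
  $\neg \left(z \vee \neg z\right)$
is never true.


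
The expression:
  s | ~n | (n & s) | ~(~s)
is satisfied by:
  {s: True, n: False}
  {n: False, s: False}
  {n: True, s: True}


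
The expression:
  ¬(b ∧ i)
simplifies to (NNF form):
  ¬b ∨ ¬i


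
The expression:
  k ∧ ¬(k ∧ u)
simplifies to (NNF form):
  k ∧ ¬u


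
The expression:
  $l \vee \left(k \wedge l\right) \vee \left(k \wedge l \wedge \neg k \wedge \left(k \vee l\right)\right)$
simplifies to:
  $l$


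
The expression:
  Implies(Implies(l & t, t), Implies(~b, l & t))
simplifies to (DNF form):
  b | (l & t)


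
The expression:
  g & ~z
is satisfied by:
  {g: True, z: False}


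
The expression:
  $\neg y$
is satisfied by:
  {y: False}


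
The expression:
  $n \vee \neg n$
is always true.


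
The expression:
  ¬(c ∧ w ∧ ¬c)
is always true.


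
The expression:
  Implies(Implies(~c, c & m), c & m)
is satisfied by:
  {m: True, c: False}
  {c: False, m: False}
  {c: True, m: True}


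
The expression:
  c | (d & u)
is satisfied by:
  {d: True, c: True, u: True}
  {d: True, c: True, u: False}
  {c: True, u: True, d: False}
  {c: True, u: False, d: False}
  {d: True, u: True, c: False}


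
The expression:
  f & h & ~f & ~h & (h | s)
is never true.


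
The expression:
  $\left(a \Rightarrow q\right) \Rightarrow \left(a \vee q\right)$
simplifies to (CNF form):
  $a \vee q$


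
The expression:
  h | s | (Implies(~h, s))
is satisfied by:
  {s: True, h: True}
  {s: True, h: False}
  {h: True, s: False}


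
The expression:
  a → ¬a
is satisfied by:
  {a: False}


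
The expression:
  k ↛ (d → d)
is never true.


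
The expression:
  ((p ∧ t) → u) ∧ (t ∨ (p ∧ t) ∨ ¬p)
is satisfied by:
  {t: True, u: True, p: False}
  {t: True, u: False, p: False}
  {u: True, t: False, p: False}
  {t: False, u: False, p: False}
  {t: True, p: True, u: True}


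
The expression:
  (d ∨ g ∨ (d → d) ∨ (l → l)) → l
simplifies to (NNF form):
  l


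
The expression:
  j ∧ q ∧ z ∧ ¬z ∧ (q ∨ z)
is never true.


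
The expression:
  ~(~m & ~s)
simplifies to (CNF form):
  m | s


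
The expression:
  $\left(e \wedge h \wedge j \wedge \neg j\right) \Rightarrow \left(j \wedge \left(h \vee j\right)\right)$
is always true.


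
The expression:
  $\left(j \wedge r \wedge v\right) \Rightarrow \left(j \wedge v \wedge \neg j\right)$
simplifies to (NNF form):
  $\neg j \vee \neg r \vee \neg v$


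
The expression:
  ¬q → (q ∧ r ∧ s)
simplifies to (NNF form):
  q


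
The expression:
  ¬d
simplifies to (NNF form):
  ¬d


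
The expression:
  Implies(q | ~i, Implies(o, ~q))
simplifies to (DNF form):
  ~o | ~q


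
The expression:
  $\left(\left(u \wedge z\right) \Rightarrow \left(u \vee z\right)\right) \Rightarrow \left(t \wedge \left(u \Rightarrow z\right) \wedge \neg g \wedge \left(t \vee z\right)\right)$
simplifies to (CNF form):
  $t \wedge \neg g \wedge \left(z \vee \neg u\right)$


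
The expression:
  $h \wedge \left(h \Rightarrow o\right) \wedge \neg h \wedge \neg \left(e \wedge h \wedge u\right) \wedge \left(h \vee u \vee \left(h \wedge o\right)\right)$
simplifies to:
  $\text{False}$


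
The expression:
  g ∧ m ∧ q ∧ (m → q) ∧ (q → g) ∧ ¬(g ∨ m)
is never true.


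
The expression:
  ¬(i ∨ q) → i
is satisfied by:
  {i: True, q: True}
  {i: True, q: False}
  {q: True, i: False}


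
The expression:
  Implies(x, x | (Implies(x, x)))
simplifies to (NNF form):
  True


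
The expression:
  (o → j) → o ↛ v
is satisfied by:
  {o: True, v: False, j: False}
  {j: True, o: True, v: False}
  {v: True, o: True, j: False}


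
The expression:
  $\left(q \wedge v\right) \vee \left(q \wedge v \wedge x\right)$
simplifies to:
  $q \wedge v$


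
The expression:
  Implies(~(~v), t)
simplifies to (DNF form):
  t | ~v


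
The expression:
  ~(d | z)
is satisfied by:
  {d: False, z: False}


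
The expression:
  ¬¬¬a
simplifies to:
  ¬a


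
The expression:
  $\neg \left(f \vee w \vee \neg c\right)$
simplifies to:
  $c \wedge \neg f \wedge \neg w$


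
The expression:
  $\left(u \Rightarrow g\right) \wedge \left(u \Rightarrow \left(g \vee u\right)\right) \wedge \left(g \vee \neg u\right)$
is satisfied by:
  {g: True, u: False}
  {u: False, g: False}
  {u: True, g: True}


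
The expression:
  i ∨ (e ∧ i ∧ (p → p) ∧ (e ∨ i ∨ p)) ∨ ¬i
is always true.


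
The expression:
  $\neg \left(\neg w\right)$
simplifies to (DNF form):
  $w$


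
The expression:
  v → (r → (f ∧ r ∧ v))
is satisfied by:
  {f: True, v: False, r: False}
  {f: False, v: False, r: False}
  {r: True, f: True, v: False}
  {r: True, f: False, v: False}
  {v: True, f: True, r: False}
  {v: True, f: False, r: False}
  {v: True, r: True, f: True}


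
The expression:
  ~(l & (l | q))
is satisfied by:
  {l: False}


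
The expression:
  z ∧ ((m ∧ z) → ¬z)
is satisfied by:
  {z: True, m: False}


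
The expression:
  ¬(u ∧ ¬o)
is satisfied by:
  {o: True, u: False}
  {u: False, o: False}
  {u: True, o: True}


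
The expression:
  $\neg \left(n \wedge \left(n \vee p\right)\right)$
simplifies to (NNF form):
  $\neg n$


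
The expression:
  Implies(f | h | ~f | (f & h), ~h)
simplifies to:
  ~h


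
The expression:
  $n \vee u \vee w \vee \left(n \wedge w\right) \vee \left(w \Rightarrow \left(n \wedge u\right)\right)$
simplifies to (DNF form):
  $\text{True}$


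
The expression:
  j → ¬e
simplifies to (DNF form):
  ¬e ∨ ¬j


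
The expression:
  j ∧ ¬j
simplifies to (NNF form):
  False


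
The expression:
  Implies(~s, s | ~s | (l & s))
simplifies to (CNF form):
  True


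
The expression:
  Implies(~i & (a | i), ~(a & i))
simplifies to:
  True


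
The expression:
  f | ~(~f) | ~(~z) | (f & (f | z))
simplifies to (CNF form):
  f | z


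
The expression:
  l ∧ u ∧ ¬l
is never true.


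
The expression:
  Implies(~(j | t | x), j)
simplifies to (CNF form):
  j | t | x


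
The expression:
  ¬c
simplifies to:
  ¬c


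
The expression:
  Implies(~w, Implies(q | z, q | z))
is always true.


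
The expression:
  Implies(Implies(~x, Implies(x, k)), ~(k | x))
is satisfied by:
  {x: False, k: False}


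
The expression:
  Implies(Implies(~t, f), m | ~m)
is always true.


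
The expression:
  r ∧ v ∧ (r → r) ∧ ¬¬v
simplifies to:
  r ∧ v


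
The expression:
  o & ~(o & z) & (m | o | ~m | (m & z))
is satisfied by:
  {o: True, z: False}


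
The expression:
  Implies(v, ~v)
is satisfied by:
  {v: False}


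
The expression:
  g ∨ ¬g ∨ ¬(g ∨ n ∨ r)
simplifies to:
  True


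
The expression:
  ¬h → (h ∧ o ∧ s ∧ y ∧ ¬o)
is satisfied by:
  {h: True}


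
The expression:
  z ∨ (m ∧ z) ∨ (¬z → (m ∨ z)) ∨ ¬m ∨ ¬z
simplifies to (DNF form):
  True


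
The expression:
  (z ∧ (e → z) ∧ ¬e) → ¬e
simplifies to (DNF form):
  True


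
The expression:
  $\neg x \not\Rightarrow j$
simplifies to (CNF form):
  $\neg j \wedge \neg x$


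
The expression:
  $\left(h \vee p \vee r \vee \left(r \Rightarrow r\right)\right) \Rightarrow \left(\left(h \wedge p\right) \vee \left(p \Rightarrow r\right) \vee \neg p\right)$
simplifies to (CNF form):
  $h \vee r \vee \neg p$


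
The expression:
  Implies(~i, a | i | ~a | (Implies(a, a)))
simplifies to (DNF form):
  True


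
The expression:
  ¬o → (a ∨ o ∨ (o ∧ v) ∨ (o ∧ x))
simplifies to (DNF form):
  a ∨ o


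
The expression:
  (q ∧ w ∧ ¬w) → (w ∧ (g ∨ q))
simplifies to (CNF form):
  True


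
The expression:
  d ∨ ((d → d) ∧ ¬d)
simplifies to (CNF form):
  True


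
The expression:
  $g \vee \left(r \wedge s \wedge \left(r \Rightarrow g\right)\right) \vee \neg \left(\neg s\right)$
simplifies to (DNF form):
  $g \vee s$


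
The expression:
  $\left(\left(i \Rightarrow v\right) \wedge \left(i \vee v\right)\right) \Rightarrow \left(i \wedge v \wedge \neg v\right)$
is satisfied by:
  {v: False}


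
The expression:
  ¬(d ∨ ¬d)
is never true.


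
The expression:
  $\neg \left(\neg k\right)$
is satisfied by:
  {k: True}


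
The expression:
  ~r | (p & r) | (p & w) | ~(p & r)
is always true.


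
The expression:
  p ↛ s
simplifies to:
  p ∧ ¬s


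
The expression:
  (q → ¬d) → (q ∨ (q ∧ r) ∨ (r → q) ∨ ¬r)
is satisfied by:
  {q: True, r: False}
  {r: False, q: False}
  {r: True, q: True}


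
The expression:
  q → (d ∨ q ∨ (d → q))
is always true.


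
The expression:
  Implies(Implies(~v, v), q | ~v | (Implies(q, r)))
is always true.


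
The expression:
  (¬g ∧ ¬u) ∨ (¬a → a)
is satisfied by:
  {a: True, u: False, g: False}
  {a: True, g: True, u: False}
  {a: True, u: True, g: False}
  {a: True, g: True, u: True}
  {g: False, u: False, a: False}


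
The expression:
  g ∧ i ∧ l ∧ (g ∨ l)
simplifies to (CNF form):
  g ∧ i ∧ l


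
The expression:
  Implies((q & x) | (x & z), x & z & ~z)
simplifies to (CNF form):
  (~q | ~x) & (~x | ~z)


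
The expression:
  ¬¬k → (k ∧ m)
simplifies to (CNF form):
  m ∨ ¬k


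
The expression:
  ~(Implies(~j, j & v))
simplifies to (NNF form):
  ~j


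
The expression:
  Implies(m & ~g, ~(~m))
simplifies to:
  True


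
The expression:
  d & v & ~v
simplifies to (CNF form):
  False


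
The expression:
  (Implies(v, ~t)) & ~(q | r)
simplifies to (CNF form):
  ~q & ~r & (~t | ~v)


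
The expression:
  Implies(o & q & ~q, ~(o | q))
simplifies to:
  True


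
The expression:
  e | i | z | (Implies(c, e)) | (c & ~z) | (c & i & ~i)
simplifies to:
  True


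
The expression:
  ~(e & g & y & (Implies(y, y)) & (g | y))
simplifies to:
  ~e | ~g | ~y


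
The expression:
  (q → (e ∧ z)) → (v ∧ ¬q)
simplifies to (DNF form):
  (q ∧ ¬e) ∨ (q ∧ ¬z) ∨ (v ∧ ¬q)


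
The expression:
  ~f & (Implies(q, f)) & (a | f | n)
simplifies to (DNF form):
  (a & ~f & ~q) | (n & ~f & ~q)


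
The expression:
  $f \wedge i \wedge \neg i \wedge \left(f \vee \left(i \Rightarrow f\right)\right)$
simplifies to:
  $\text{False}$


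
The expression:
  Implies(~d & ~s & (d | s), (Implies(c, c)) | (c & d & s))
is always true.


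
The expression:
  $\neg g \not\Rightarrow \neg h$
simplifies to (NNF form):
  $h \wedge \neg g$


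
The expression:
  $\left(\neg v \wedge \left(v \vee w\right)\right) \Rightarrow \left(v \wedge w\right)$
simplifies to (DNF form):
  $v \vee \neg w$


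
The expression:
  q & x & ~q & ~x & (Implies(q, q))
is never true.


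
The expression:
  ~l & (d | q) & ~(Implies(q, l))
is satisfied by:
  {q: True, l: False}


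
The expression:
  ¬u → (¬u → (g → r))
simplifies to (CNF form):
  r ∨ u ∨ ¬g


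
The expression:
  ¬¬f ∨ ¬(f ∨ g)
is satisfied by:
  {f: True, g: False}
  {g: False, f: False}
  {g: True, f: True}


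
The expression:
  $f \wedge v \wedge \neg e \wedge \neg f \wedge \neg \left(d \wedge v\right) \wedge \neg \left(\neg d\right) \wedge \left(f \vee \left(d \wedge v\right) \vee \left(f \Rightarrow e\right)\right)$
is never true.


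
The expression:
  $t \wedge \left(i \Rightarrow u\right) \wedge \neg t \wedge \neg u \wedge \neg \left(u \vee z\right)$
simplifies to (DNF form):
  $\text{False}$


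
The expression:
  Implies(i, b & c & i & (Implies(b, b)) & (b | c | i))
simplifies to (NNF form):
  ~i | (b & c)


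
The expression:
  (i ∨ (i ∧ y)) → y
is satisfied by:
  {y: True, i: False}
  {i: False, y: False}
  {i: True, y: True}
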